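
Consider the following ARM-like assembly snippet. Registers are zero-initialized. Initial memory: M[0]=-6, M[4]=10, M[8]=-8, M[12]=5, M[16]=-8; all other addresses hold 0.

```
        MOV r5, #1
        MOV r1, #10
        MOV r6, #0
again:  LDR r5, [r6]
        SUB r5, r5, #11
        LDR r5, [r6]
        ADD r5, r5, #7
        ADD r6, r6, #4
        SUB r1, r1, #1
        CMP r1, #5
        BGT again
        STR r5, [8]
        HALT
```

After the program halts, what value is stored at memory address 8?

-1

after MOV r5, #1: r5=1
after MOV r1, #10: r1=10
after MOV r6, #0: r6=0
after LDR r5, [r6]: r5=M[0]=-6
after SUB r5, r5, #11: r5=(-6)-11=-17
after LDR r5, [r6]: r5=M[0]=-6
after ADD r5, r5, #7: r5=(-6)+7=1
after ADD r6, r6, #4: r6=0+4=4
after SUB r1, r1, #1: r1=10-1=9
CMP r1, #5  (cmp 9,5)
BGT again: taken
after LDR r5, [r6]: r5=M[4]=10
after SUB r5, r5, #11: r5=10-11=-1
after LDR r5, [r6]: r5=M[4]=10
after ADD r5, r5, #7: r5=10+7=17
after ADD r6, r6, #4: r6=4+4=8
after SUB r1, r1, #1: r1=9-1=8
CMP r1, #5  (cmp 8,5)
BGT again: taken
after LDR r5, [r6]: r5=M[8]=-8
after SUB r5, r5, #11: r5=(-8)-11=-19
after LDR r5, [r6]: r5=M[8]=-8
after ADD r5, r5, #7: r5=(-8)+7=-1
after ADD r6, r6, #4: r6=8+4=12
after SUB r1, r1, #1: r1=8-1=7
CMP r1, #5  (cmp 7,5)
BGT again: taken
after LDR r5, [r6]: r5=M[12]=5
after SUB r5, r5, #11: r5=5-11=-6
after LDR r5, [r6]: r5=M[12]=5
after ADD r5, r5, #7: r5=5+7=12
after ADD r6, r6, #4: r6=12+4=16
after SUB r1, r1, #1: r1=7-1=6
CMP r1, #5  (cmp 6,5)
BGT again: taken
after LDR r5, [r6]: r5=M[16]=-8
after SUB r5, r5, #11: r5=(-8)-11=-19
after LDR r5, [r6]: r5=M[16]=-8
after ADD r5, r5, #7: r5=(-8)+7=-1
after ADD r6, r6, #4: r6=16+4=20
after SUB r1, r1, #1: r1=6-1=5
CMP r1, #5  (cmp 5,5)
BGT again: not taken
STR r5, [8] → M[8]=-1
halt.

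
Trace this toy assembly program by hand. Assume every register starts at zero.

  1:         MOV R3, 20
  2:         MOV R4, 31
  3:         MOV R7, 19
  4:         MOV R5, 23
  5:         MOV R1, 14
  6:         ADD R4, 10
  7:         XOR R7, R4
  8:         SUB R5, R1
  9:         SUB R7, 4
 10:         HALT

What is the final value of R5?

R3=20
R4=31
R7=19
R5=23
R1=14
R4=31+10=41
R7=19^41=58
R5=23-14=9
R7=58-4=54
halt.

9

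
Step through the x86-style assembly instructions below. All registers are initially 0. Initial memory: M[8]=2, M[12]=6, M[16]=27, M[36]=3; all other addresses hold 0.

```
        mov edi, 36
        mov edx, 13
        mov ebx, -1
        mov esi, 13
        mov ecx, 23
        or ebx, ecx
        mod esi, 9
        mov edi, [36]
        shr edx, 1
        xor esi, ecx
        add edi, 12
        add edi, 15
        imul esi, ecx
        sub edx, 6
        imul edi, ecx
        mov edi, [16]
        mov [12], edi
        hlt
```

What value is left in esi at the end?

edi=36
edx=13
ebx=-1
esi=13
ecx=23
ebx=(-1)|23=-1
esi=13%9=4
edi=M[36]=3
edx=13>>1=6
esi=4^23=19
edi=3+12=15
edi=15+15=30
esi=19*23=437
edx=6-6=0
edi=30*23=690
edi=M[16]=27
mov [12], edi → M[12]=27
halt.

437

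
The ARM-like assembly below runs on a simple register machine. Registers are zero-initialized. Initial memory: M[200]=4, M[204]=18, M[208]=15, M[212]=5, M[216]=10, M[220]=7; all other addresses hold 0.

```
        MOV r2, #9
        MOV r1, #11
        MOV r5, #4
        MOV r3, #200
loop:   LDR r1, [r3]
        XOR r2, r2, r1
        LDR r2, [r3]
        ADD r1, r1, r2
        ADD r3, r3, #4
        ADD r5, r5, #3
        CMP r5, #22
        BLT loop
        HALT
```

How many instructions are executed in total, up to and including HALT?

53

r2=9
r1=11
r5=4
r3=200
r1=M[200]=4
r2=9^4=13
r2=M[200]=4
r1=4+4=8
r3=200+4=204
r5=4+3=7
CMP r5, #22  (cmp 7,22)
BLT loop: taken
r1=M[204]=18
r2=4^18=22
r2=M[204]=18
r1=18+18=36
r3=204+4=208
r5=7+3=10
CMP r5, #22  (cmp 10,22)
BLT loop: taken
r1=M[208]=15
r2=18^15=29
r2=M[208]=15
r1=15+15=30
r3=208+4=212
r5=10+3=13
CMP r5, #22  (cmp 13,22)
BLT loop: taken
r1=M[212]=5
r2=15^5=10
r2=M[212]=5
r1=5+5=10
r3=212+4=216
r5=13+3=16
CMP r5, #22  (cmp 16,22)
BLT loop: taken
r1=M[216]=10
r2=5^10=15
r2=M[216]=10
r1=10+10=20
r3=216+4=220
r5=16+3=19
CMP r5, #22  (cmp 19,22)
BLT loop: taken
r1=M[220]=7
r2=10^7=13
r2=M[220]=7
r1=7+7=14
r3=220+4=224
r5=19+3=22
CMP r5, #22  (cmp 22,22)
BLT loop: not taken
halt.
Total executed instructions: 53.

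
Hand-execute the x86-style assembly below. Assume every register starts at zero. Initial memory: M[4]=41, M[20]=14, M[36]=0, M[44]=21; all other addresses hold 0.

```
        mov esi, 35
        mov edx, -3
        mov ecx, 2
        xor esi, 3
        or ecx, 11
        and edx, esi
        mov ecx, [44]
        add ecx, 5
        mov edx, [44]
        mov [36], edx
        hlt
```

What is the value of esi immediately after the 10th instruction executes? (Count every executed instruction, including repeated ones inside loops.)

32

mov esi, 35 → esi=35
mov edx, -3 → edx=-3
mov ecx, 2 → ecx=2
xor esi, 3 → esi=35^3=32
or ecx, 11 → ecx=2|11=11
and edx, esi → edx=(-3)&32=32
mov ecx, [44] → ecx=M[44]=21
add ecx, 5 → ecx=21+5=26
mov edx, [44] → edx=M[44]=21
mov [36], edx → M[36]=21
After step 10: esi = 32.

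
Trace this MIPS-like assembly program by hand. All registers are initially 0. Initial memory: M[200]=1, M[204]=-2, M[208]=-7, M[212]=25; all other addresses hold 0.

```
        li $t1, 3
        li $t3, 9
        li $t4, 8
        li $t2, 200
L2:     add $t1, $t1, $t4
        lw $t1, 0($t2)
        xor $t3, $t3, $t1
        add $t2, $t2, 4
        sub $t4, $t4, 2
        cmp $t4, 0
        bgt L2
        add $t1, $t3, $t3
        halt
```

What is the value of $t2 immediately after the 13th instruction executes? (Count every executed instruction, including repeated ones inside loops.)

204

$t1=3
$t3=9
$t4=8
$t2=200
$t1=3+8=11
$t1=M[200]=1
$t3=9^1=8
$t2=200+4=204
$t4=8-2=6
cmp $t4, 0  (cmp 6,0)
bgt L2: taken
$t1=1+6=7
$t1=M[204]=-2
After step 13: $t2 = 204.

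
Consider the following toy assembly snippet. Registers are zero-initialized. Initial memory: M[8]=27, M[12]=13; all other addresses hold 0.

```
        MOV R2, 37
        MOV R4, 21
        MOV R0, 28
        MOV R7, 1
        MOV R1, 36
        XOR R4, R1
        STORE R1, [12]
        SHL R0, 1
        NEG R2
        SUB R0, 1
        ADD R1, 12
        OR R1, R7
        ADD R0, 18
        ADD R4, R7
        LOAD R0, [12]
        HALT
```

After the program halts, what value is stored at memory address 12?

36

after MOV R2, 37: R2=37
after MOV R4, 21: R4=21
after MOV R0, 28: R0=28
after MOV R7, 1: R7=1
after MOV R1, 36: R1=36
after XOR R4, R1: R4=21^36=49
STORE R1, [12] → M[12]=36
after SHL R0, 1: R0=28<<1=56
after NEG R2: R2=-(37)=-37
after SUB R0, 1: R0=56-1=55
after ADD R1, 12: R1=36+12=48
after OR R1, R7: R1=48|1=49
after ADD R0, 18: R0=55+18=73
after ADD R4, R7: R4=49+1=50
after LOAD R0, [12]: R0=M[12]=36
halt.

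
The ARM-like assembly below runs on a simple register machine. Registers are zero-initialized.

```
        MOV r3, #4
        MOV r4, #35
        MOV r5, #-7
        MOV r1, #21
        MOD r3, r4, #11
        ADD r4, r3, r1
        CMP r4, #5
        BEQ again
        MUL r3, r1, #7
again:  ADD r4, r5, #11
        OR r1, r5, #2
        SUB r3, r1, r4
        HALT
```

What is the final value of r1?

-5

after MOV r3, #4: r3=4
after MOV r4, #35: r4=35
after MOV r5, #-7: r5=-7
after MOV r1, #21: r1=21
after MOD r3, r4, #11: r3=35%11=2
after ADD r4, r3, r1: r4=2+21=23
CMP r4, #5  (cmp 23,5)
BEQ again: not taken
after MUL r3, r1, #7: r3=21*7=147
after ADD r4, r5, #11: r4=(-7)+11=4
after OR r1, r5, #2: r1=(-7)|2=-5
after SUB r3, r1, r4: r3=(-5)-4=-9
halt.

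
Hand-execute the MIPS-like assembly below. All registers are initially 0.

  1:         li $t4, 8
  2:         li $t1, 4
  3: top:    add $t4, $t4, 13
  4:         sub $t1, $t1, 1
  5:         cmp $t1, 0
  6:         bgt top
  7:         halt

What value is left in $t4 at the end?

60

after li $t4, 8: $t4=8
after li $t1, 4: $t1=4
after add $t4, $t4, 13: $t4=8+13=21
after sub $t1, $t1, 1: $t1=4-1=3
cmp $t1, 0  (cmp 3,0)
bgt top: taken
after add $t4, $t4, 13: $t4=21+13=34
after sub $t1, $t1, 1: $t1=3-1=2
cmp $t1, 0  (cmp 2,0)
bgt top: taken
after add $t4, $t4, 13: $t4=34+13=47
after sub $t1, $t1, 1: $t1=2-1=1
cmp $t1, 0  (cmp 1,0)
bgt top: taken
after add $t4, $t4, 13: $t4=47+13=60
after sub $t1, $t1, 1: $t1=1-1=0
cmp $t1, 0  (cmp 0,0)
bgt top: not taken
halt.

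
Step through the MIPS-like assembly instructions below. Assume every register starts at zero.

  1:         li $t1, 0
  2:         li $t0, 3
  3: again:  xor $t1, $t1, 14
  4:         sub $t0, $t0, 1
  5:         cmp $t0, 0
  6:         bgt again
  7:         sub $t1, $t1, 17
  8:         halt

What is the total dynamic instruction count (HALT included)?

16

$t1=0
$t0=3
$t1=0^14=14
$t0=3-1=2
cmp $t0, 0  (cmp 2,0)
bgt again: taken
$t1=14^14=0
$t0=2-1=1
cmp $t0, 0  (cmp 1,0)
bgt again: taken
$t1=0^14=14
$t0=1-1=0
cmp $t0, 0  (cmp 0,0)
bgt again: not taken
$t1=14-17=-3
halt.
Total executed instructions: 16.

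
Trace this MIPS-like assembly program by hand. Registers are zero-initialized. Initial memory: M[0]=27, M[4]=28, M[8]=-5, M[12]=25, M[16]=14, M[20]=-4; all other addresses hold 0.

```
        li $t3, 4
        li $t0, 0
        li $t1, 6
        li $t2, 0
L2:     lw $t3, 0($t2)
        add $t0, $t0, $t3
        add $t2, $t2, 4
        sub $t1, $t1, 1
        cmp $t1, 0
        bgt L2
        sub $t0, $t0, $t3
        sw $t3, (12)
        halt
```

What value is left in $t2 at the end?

li $t3, 4 → $t3=4
li $t0, 0 → $t0=0
li $t1, 6 → $t1=6
li $t2, 0 → $t2=0
lw $t3, 0($t2) → $t3=M[0]=27
add $t0, $t0, $t3 → $t0=0+27=27
add $t2, $t2, 4 → $t2=0+4=4
sub $t1, $t1, 1 → $t1=6-1=5
cmp $t1, 0  (cmp 5,0)
bgt L2: taken
lw $t3, 0($t2) → $t3=M[4]=28
add $t0, $t0, $t3 → $t0=27+28=55
add $t2, $t2, 4 → $t2=4+4=8
sub $t1, $t1, 1 → $t1=5-1=4
cmp $t1, 0  (cmp 4,0)
bgt L2: taken
lw $t3, 0($t2) → $t3=M[8]=-5
add $t0, $t0, $t3 → $t0=55+(-5)=50
add $t2, $t2, 4 → $t2=8+4=12
sub $t1, $t1, 1 → $t1=4-1=3
cmp $t1, 0  (cmp 3,0)
bgt L2: taken
lw $t3, 0($t2) → $t3=M[12]=25
add $t0, $t0, $t3 → $t0=50+25=75
add $t2, $t2, 4 → $t2=12+4=16
sub $t1, $t1, 1 → $t1=3-1=2
cmp $t1, 0  (cmp 2,0)
bgt L2: taken
lw $t3, 0($t2) → $t3=M[16]=14
add $t0, $t0, $t3 → $t0=75+14=89
add $t2, $t2, 4 → $t2=16+4=20
sub $t1, $t1, 1 → $t1=2-1=1
cmp $t1, 0  (cmp 1,0)
bgt L2: taken
lw $t3, 0($t2) → $t3=M[20]=-4
add $t0, $t0, $t3 → $t0=89+(-4)=85
add $t2, $t2, 4 → $t2=20+4=24
sub $t1, $t1, 1 → $t1=1-1=0
cmp $t1, 0  (cmp 0,0)
bgt L2: not taken
sub $t0, $t0, $t3 → $t0=85-(-4)=89
sw $t3, (12) → M[12]=-4
halt.

24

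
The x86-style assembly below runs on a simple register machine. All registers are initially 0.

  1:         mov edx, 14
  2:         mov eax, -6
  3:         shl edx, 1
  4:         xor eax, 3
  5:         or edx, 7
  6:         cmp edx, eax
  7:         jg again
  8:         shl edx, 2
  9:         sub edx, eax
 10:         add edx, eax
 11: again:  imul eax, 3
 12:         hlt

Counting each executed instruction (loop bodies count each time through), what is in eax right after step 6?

-7

edx=14
eax=-6
edx=14<<1=28
eax=(-6)^3=-7
edx=28|7=31
cmp edx, eax  (cmp 31,-7)
After step 6: eax = -7.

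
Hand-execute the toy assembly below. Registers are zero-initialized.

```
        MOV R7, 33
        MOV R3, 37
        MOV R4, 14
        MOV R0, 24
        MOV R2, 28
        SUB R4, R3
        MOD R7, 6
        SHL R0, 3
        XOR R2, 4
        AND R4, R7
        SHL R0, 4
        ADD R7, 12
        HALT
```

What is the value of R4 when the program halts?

1

after MOV R7, 33: R7=33
after MOV R3, 37: R3=37
after MOV R4, 14: R4=14
after MOV R0, 24: R0=24
after MOV R2, 28: R2=28
after SUB R4, R3: R4=14-37=-23
after MOD R7, 6: R7=33%6=3
after SHL R0, 3: R0=24<<3=192
after XOR R2, 4: R2=28^4=24
after AND R4, R7: R4=(-23)&3=1
after SHL R0, 4: R0=192<<4=3072
after ADD R7, 12: R7=3+12=15
halt.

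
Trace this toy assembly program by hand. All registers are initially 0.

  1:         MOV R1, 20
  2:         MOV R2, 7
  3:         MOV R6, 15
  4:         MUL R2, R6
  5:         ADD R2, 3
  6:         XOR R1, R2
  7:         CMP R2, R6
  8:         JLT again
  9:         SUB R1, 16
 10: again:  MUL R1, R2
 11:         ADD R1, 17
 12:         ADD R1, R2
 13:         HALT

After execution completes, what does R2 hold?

108

R1=20
R2=7
R6=15
R2=7*15=105
R2=105+3=108
R1=20^108=120
CMP R2, R6  (cmp 108,15)
JLT again: not taken
R1=120-16=104
R1=104*108=11232
R1=11232+17=11249
R1=11249+108=11357
halt.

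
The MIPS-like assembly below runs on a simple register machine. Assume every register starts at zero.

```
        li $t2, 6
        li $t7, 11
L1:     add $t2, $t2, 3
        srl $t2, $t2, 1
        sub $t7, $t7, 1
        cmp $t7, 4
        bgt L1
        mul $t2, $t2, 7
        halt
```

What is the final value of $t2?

21

after li $t2, 6: $t2=6
after li $t7, 11: $t7=11
after add $t2, $t2, 3: $t2=6+3=9
after srl $t2, $t2, 1: $t2=9>>1=4
after sub $t7, $t7, 1: $t7=11-1=10
cmp $t7, 4  (cmp 10,4)
bgt L1: taken
after add $t2, $t2, 3: $t2=4+3=7
after srl $t2, $t2, 1: $t2=7>>1=3
after sub $t7, $t7, 1: $t7=10-1=9
cmp $t7, 4  (cmp 9,4)
bgt L1: taken
after add $t2, $t2, 3: $t2=3+3=6
after srl $t2, $t2, 1: $t2=6>>1=3
after sub $t7, $t7, 1: $t7=9-1=8
cmp $t7, 4  (cmp 8,4)
bgt L1: taken
after add $t2, $t2, 3: $t2=3+3=6
after srl $t2, $t2, 1: $t2=6>>1=3
after sub $t7, $t7, 1: $t7=8-1=7
cmp $t7, 4  (cmp 7,4)
bgt L1: taken
after add $t2, $t2, 3: $t2=3+3=6
after srl $t2, $t2, 1: $t2=6>>1=3
after sub $t7, $t7, 1: $t7=7-1=6
cmp $t7, 4  (cmp 6,4)
bgt L1: taken
after add $t2, $t2, 3: $t2=3+3=6
after srl $t2, $t2, 1: $t2=6>>1=3
after sub $t7, $t7, 1: $t7=6-1=5
cmp $t7, 4  (cmp 5,4)
bgt L1: taken
after add $t2, $t2, 3: $t2=3+3=6
after srl $t2, $t2, 1: $t2=6>>1=3
after sub $t7, $t7, 1: $t7=5-1=4
cmp $t7, 4  (cmp 4,4)
bgt L1: not taken
after mul $t2, $t2, 7: $t2=3*7=21
halt.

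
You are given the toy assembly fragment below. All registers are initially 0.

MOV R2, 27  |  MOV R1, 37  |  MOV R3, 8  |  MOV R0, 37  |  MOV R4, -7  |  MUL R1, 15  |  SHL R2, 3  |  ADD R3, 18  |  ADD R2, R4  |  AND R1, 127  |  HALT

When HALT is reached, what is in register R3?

26

after MOV R2, 27: R2=27
after MOV R1, 37: R1=37
after MOV R3, 8: R3=8
after MOV R0, 37: R0=37
after MOV R4, -7: R4=-7
after MUL R1, 15: R1=37*15=555
after SHL R2, 3: R2=27<<3=216
after ADD R3, 18: R3=8+18=26
after ADD R2, R4: R2=216+(-7)=209
after AND R1, 127: R1=555&127=43
halt.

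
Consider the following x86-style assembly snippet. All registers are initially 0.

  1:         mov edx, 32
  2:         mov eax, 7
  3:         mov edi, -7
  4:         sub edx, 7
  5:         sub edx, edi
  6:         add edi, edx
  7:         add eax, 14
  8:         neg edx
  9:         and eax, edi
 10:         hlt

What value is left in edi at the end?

after mov edx, 32: edx=32
after mov eax, 7: eax=7
after mov edi, -7: edi=-7
after sub edx, 7: edx=32-7=25
after sub edx, edi: edx=25-(-7)=32
after add edi, edx: edi=(-7)+32=25
after add eax, 14: eax=7+14=21
after neg edx: edx=-(32)=-32
after and eax, edi: eax=21&25=17
halt.

25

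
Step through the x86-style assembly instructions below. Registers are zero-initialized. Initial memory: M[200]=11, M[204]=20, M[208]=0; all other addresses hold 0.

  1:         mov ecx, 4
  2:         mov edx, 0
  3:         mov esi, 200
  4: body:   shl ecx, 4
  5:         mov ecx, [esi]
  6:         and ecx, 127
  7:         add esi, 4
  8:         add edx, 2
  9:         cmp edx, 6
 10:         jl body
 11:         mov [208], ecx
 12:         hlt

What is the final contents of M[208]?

after mov ecx, 4: ecx=4
after mov edx, 0: edx=0
after mov esi, 200: esi=200
after shl ecx, 4: ecx=4<<4=64
after mov ecx, [esi]: ecx=M[200]=11
after and ecx, 127: ecx=11&127=11
after add esi, 4: esi=200+4=204
after add edx, 2: edx=0+2=2
cmp edx, 6  (cmp 2,6)
jl body: taken
after shl ecx, 4: ecx=11<<4=176
after mov ecx, [esi]: ecx=M[204]=20
after and ecx, 127: ecx=20&127=20
after add esi, 4: esi=204+4=208
after add edx, 2: edx=2+2=4
cmp edx, 6  (cmp 4,6)
jl body: taken
after shl ecx, 4: ecx=20<<4=320
after mov ecx, [esi]: ecx=M[208]=0
after and ecx, 127: ecx=0&127=0
after add esi, 4: esi=208+4=212
after add edx, 2: edx=4+2=6
cmp edx, 6  (cmp 6,6)
jl body: not taken
mov [208], ecx → M[208]=0
halt.

0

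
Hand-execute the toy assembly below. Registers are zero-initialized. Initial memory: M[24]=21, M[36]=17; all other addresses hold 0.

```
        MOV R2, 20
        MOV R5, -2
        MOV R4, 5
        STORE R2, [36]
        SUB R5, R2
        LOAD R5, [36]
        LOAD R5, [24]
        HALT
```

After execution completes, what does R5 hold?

21

R2=20
R5=-2
R4=5
STORE R2, [36] → M[36]=20
R5=(-2)-20=-22
R5=M[36]=20
R5=M[24]=21
halt.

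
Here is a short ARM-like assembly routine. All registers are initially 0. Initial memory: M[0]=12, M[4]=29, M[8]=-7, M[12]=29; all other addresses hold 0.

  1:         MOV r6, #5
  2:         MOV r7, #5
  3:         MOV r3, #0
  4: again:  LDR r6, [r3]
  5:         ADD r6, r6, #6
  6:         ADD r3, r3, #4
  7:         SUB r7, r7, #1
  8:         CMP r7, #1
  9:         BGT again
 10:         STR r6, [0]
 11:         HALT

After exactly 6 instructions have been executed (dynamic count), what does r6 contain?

18

MOV r6, #5 → r6=5
MOV r7, #5 → r7=5
MOV r3, #0 → r3=0
LDR r6, [r3] → r6=M[0]=12
ADD r6, r6, #6 → r6=12+6=18
ADD r3, r3, #4 → r3=0+4=4
After step 6: r6 = 18.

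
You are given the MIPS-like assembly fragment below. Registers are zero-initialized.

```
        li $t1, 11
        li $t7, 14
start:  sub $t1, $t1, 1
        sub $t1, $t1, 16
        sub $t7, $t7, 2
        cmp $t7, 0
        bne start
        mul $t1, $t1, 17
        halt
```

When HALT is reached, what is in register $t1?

after li $t1, 11: $t1=11
after li $t7, 14: $t7=14
after sub $t1, $t1, 1: $t1=11-1=10
after sub $t1, $t1, 16: $t1=10-16=-6
after sub $t7, $t7, 2: $t7=14-2=12
cmp $t7, 0  (cmp 12,0)
bne start: taken
after sub $t1, $t1, 1: $t1=(-6)-1=-7
after sub $t1, $t1, 16: $t1=(-7)-16=-23
after sub $t7, $t7, 2: $t7=12-2=10
cmp $t7, 0  (cmp 10,0)
bne start: taken
after sub $t1, $t1, 1: $t1=(-23)-1=-24
after sub $t1, $t1, 16: $t1=(-24)-16=-40
after sub $t7, $t7, 2: $t7=10-2=8
cmp $t7, 0  (cmp 8,0)
bne start: taken
after sub $t1, $t1, 1: $t1=(-40)-1=-41
after sub $t1, $t1, 16: $t1=(-41)-16=-57
after sub $t7, $t7, 2: $t7=8-2=6
cmp $t7, 0  (cmp 6,0)
bne start: taken
after sub $t1, $t1, 1: $t1=(-57)-1=-58
after sub $t1, $t1, 16: $t1=(-58)-16=-74
after sub $t7, $t7, 2: $t7=6-2=4
cmp $t7, 0  (cmp 4,0)
bne start: taken
after sub $t1, $t1, 1: $t1=(-74)-1=-75
after sub $t1, $t1, 16: $t1=(-75)-16=-91
after sub $t7, $t7, 2: $t7=4-2=2
cmp $t7, 0  (cmp 2,0)
bne start: taken
after sub $t1, $t1, 1: $t1=(-91)-1=-92
after sub $t1, $t1, 16: $t1=(-92)-16=-108
after sub $t7, $t7, 2: $t7=2-2=0
cmp $t7, 0  (cmp 0,0)
bne start: not taken
after mul $t1, $t1, 17: $t1=(-108)*17=-1836
halt.

-1836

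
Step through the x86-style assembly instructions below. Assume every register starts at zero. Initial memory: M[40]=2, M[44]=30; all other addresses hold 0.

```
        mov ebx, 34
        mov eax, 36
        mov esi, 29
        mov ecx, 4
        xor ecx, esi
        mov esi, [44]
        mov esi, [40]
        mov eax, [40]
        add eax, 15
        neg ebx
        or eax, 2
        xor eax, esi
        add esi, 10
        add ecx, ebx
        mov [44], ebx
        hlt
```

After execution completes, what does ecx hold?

-9

mov ebx, 34 → ebx=34
mov eax, 36 → eax=36
mov esi, 29 → esi=29
mov ecx, 4 → ecx=4
xor ecx, esi → ecx=4^29=25
mov esi, [44] → esi=M[44]=30
mov esi, [40] → esi=M[40]=2
mov eax, [40] → eax=M[40]=2
add eax, 15 → eax=2+15=17
neg ebx → ebx=-(34)=-34
or eax, 2 → eax=17|2=19
xor eax, esi → eax=19^2=17
add esi, 10 → esi=2+10=12
add ecx, ebx → ecx=25+(-34)=-9
mov [44], ebx → M[44]=-34
halt.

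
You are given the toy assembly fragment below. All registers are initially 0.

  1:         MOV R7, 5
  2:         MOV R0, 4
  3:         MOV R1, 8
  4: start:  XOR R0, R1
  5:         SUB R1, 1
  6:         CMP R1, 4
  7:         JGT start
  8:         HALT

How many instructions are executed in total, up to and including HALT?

20

MOV R7, 5 → R7=5
MOV R0, 4 → R0=4
MOV R1, 8 → R1=8
XOR R0, R1 → R0=4^8=12
SUB R1, 1 → R1=8-1=7
CMP R1, 4  (cmp 7,4)
JGT start: taken
XOR R0, R1 → R0=12^7=11
SUB R1, 1 → R1=7-1=6
CMP R1, 4  (cmp 6,4)
JGT start: taken
XOR R0, R1 → R0=11^6=13
SUB R1, 1 → R1=6-1=5
CMP R1, 4  (cmp 5,4)
JGT start: taken
XOR R0, R1 → R0=13^5=8
SUB R1, 1 → R1=5-1=4
CMP R1, 4  (cmp 4,4)
JGT start: not taken
halt.
Total executed instructions: 20.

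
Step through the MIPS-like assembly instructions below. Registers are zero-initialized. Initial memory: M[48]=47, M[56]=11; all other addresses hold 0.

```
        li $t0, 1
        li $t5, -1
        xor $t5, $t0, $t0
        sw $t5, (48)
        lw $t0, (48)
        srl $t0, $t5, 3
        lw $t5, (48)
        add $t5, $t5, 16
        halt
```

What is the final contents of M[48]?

$t0=1
$t5=-1
$t5=1^1=0
sw $t5, (48) → M[48]=0
$t0=M[48]=0
$t0=0>>3=0
$t5=M[48]=0
$t5=0+16=16
halt.

0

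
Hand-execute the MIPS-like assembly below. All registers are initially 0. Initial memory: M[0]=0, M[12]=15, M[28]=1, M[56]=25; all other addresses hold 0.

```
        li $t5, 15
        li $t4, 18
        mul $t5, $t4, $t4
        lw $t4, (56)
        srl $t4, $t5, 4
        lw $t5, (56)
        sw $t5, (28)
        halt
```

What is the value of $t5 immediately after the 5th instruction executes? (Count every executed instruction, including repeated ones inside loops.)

324

after li $t5, 15: $t5=15
after li $t4, 18: $t4=18
after mul $t5, $t4, $t4: $t5=18*18=324
after lw $t4, (56): $t4=M[56]=25
after srl $t4, $t5, 4: $t4=324>>4=20
After step 5: $t5 = 324.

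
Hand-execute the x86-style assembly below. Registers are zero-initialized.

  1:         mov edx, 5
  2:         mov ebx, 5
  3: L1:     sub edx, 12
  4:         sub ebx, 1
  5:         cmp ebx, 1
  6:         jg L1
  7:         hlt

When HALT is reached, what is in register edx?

after mov edx, 5: edx=5
after mov ebx, 5: ebx=5
after sub edx, 12: edx=5-12=-7
after sub ebx, 1: ebx=5-1=4
cmp ebx, 1  (cmp 4,1)
jg L1: taken
after sub edx, 12: edx=(-7)-12=-19
after sub ebx, 1: ebx=4-1=3
cmp ebx, 1  (cmp 3,1)
jg L1: taken
after sub edx, 12: edx=(-19)-12=-31
after sub ebx, 1: ebx=3-1=2
cmp ebx, 1  (cmp 2,1)
jg L1: taken
after sub edx, 12: edx=(-31)-12=-43
after sub ebx, 1: ebx=2-1=1
cmp ebx, 1  (cmp 1,1)
jg L1: not taken
halt.

-43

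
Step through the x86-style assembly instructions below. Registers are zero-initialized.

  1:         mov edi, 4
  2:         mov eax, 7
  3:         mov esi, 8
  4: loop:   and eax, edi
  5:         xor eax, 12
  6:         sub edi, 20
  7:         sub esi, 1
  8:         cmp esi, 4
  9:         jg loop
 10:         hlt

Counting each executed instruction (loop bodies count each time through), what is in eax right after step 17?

edi=4
eax=7
esi=8
eax=7&4=4
eax=4^12=8
edi=4-20=-16
esi=8-1=7
cmp esi, 4  (cmp 7,4)
jg loop: taken
eax=8&(-16)=0
eax=0^12=12
edi=(-16)-20=-36
esi=7-1=6
cmp esi, 4  (cmp 6,4)
jg loop: taken
eax=12&(-36)=12
eax=12^12=0
After step 17: eax = 0.

0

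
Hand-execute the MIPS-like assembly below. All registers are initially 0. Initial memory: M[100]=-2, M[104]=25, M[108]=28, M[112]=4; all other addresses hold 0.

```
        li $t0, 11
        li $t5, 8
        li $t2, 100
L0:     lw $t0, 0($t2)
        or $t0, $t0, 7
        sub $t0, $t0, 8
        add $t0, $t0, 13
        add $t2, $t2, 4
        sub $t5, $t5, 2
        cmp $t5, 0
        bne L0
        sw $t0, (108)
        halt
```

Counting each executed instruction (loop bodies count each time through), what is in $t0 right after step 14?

23

li $t0, 11 → $t0=11
li $t5, 8 → $t5=8
li $t2, 100 → $t2=100
lw $t0, 0($t2) → $t0=M[100]=-2
or $t0, $t0, 7 → $t0=(-2)|7=-1
sub $t0, $t0, 8 → $t0=(-1)-8=-9
add $t0, $t0, 13 → $t0=(-9)+13=4
add $t2, $t2, 4 → $t2=100+4=104
sub $t5, $t5, 2 → $t5=8-2=6
cmp $t5, 0  (cmp 6,0)
bne L0: taken
lw $t0, 0($t2) → $t0=M[104]=25
or $t0, $t0, 7 → $t0=25|7=31
sub $t0, $t0, 8 → $t0=31-8=23
After step 14: $t0 = 23.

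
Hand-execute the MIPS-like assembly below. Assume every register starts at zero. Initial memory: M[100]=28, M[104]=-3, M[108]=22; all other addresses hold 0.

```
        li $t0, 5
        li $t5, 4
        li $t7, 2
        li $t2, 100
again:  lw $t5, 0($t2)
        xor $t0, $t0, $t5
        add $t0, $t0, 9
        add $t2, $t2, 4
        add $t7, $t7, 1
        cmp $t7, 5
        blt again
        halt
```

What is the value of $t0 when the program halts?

li $t0, 5 → $t0=5
li $t5, 4 → $t5=4
li $t7, 2 → $t7=2
li $t2, 100 → $t2=100
lw $t5, 0($t2) → $t5=M[100]=28
xor $t0, $t0, $t5 → $t0=5^28=25
add $t0, $t0, 9 → $t0=25+9=34
add $t2, $t2, 4 → $t2=100+4=104
add $t7, $t7, 1 → $t7=2+1=3
cmp $t7, 5  (cmp 3,5)
blt again: taken
lw $t5, 0($t2) → $t5=M[104]=-3
xor $t0, $t0, $t5 → $t0=34^(-3)=-33
add $t0, $t0, 9 → $t0=(-33)+9=-24
add $t2, $t2, 4 → $t2=104+4=108
add $t7, $t7, 1 → $t7=3+1=4
cmp $t7, 5  (cmp 4,5)
blt again: taken
lw $t5, 0($t2) → $t5=M[108]=22
xor $t0, $t0, $t5 → $t0=(-24)^22=-2
add $t0, $t0, 9 → $t0=(-2)+9=7
add $t2, $t2, 4 → $t2=108+4=112
add $t7, $t7, 1 → $t7=4+1=5
cmp $t7, 5  (cmp 5,5)
blt again: not taken
halt.

7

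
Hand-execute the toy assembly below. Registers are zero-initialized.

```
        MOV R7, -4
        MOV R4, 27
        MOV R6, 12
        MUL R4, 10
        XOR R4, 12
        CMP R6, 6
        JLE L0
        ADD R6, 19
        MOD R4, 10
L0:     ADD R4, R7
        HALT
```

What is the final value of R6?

31

after MOV R7, -4: R7=-4
after MOV R4, 27: R4=27
after MOV R6, 12: R6=12
after MUL R4, 10: R4=27*10=270
after XOR R4, 12: R4=270^12=258
CMP R6, 6  (cmp 12,6)
JLE L0: not taken
after ADD R6, 19: R6=12+19=31
after MOD R4, 10: R4=258%10=8
after ADD R4, R7: R4=8+(-4)=4
halt.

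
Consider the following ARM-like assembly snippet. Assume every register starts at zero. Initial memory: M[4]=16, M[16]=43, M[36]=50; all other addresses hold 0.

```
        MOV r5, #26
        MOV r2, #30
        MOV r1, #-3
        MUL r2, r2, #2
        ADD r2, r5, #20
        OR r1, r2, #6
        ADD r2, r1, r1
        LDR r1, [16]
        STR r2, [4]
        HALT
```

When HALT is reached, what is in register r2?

92

r5=26
r2=30
r1=-3
r2=30*2=60
r2=26+20=46
r1=46|6=46
r2=46+46=92
r1=M[16]=43
STR r2, [4] → M[4]=92
halt.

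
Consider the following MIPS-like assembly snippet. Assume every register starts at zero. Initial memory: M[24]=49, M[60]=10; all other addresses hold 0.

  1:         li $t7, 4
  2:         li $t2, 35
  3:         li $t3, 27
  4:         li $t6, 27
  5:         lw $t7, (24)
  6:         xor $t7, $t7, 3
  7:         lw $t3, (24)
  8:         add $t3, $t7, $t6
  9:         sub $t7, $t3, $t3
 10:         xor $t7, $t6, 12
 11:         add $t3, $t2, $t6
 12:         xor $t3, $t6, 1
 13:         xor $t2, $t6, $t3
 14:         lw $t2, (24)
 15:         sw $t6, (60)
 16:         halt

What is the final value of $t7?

after li $t7, 4: $t7=4
after li $t2, 35: $t2=35
after li $t3, 27: $t3=27
after li $t6, 27: $t6=27
after lw $t7, (24): $t7=M[24]=49
after xor $t7, $t7, 3: $t7=49^3=50
after lw $t3, (24): $t3=M[24]=49
after add $t3, $t7, $t6: $t3=50+27=77
after sub $t7, $t3, $t3: $t7=77-77=0
after xor $t7, $t6, 12: $t7=27^12=23
after add $t3, $t2, $t6: $t3=35+27=62
after xor $t3, $t6, 1: $t3=27^1=26
after xor $t2, $t6, $t3: $t2=27^26=1
after lw $t2, (24): $t2=M[24]=49
sw $t6, (60) → M[60]=27
halt.

23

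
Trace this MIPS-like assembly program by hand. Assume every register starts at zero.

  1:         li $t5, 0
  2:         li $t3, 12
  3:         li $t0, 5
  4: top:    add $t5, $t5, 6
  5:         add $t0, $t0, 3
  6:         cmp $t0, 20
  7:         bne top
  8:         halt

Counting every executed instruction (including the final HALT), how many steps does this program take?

24

li $t5, 0 → $t5=0
li $t3, 12 → $t3=12
li $t0, 5 → $t0=5
add $t5, $t5, 6 → $t5=0+6=6
add $t0, $t0, 3 → $t0=5+3=8
cmp $t0, 20  (cmp 8,20)
bne top: taken
add $t5, $t5, 6 → $t5=6+6=12
add $t0, $t0, 3 → $t0=8+3=11
cmp $t0, 20  (cmp 11,20)
bne top: taken
add $t5, $t5, 6 → $t5=12+6=18
add $t0, $t0, 3 → $t0=11+3=14
cmp $t0, 20  (cmp 14,20)
bne top: taken
add $t5, $t5, 6 → $t5=18+6=24
add $t0, $t0, 3 → $t0=14+3=17
cmp $t0, 20  (cmp 17,20)
bne top: taken
add $t5, $t5, 6 → $t5=24+6=30
add $t0, $t0, 3 → $t0=17+3=20
cmp $t0, 20  (cmp 20,20)
bne top: not taken
halt.
Total executed instructions: 24.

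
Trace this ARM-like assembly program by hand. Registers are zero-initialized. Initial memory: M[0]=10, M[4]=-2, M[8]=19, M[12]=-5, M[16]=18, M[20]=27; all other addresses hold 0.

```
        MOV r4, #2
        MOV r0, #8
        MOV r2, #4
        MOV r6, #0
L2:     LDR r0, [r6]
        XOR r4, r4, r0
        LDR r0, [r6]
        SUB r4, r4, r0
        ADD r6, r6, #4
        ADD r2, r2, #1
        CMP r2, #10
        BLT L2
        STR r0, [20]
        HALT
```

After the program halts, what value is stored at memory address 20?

27

MOV r4, #2 → r4=2
MOV r0, #8 → r0=8
MOV r2, #4 → r2=4
MOV r6, #0 → r6=0
LDR r0, [r6] → r0=M[0]=10
XOR r4, r4, r0 → r4=2^10=8
LDR r0, [r6] → r0=M[0]=10
SUB r4, r4, r0 → r4=8-10=-2
ADD r6, r6, #4 → r6=0+4=4
ADD r2, r2, #1 → r2=4+1=5
CMP r2, #10  (cmp 5,10)
BLT L2: taken
LDR r0, [r6] → r0=M[4]=-2
XOR r4, r4, r0 → r4=(-2)^(-2)=0
LDR r0, [r6] → r0=M[4]=-2
SUB r4, r4, r0 → r4=0-(-2)=2
ADD r6, r6, #4 → r6=4+4=8
ADD r2, r2, #1 → r2=5+1=6
CMP r2, #10  (cmp 6,10)
BLT L2: taken
LDR r0, [r6] → r0=M[8]=19
XOR r4, r4, r0 → r4=2^19=17
LDR r0, [r6] → r0=M[8]=19
SUB r4, r4, r0 → r4=17-19=-2
ADD r6, r6, #4 → r6=8+4=12
ADD r2, r2, #1 → r2=6+1=7
CMP r2, #10  (cmp 7,10)
BLT L2: taken
LDR r0, [r6] → r0=M[12]=-5
XOR r4, r4, r0 → r4=(-2)^(-5)=5
LDR r0, [r6] → r0=M[12]=-5
SUB r4, r4, r0 → r4=5-(-5)=10
ADD r6, r6, #4 → r6=12+4=16
ADD r2, r2, #1 → r2=7+1=8
CMP r2, #10  (cmp 8,10)
BLT L2: taken
LDR r0, [r6] → r0=M[16]=18
XOR r4, r4, r0 → r4=10^18=24
LDR r0, [r6] → r0=M[16]=18
SUB r4, r4, r0 → r4=24-18=6
ADD r6, r6, #4 → r6=16+4=20
ADD r2, r2, #1 → r2=8+1=9
CMP r2, #10  (cmp 9,10)
BLT L2: taken
LDR r0, [r6] → r0=M[20]=27
XOR r4, r4, r0 → r4=6^27=29
LDR r0, [r6] → r0=M[20]=27
SUB r4, r4, r0 → r4=29-27=2
ADD r6, r6, #4 → r6=20+4=24
ADD r2, r2, #1 → r2=9+1=10
CMP r2, #10  (cmp 10,10)
BLT L2: not taken
STR r0, [20] → M[20]=27
halt.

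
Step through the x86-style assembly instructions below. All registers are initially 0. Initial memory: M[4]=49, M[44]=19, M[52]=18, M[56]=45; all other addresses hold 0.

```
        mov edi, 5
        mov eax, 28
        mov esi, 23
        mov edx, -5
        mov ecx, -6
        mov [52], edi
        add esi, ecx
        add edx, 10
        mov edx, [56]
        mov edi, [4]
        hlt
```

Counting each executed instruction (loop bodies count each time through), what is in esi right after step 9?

mov edi, 5 → edi=5
mov eax, 28 → eax=28
mov esi, 23 → esi=23
mov edx, -5 → edx=-5
mov ecx, -6 → ecx=-6
mov [52], edi → M[52]=5
add esi, ecx → esi=23+(-6)=17
add edx, 10 → edx=(-5)+10=5
mov edx, [56] → edx=M[56]=45
After step 9: esi = 17.

17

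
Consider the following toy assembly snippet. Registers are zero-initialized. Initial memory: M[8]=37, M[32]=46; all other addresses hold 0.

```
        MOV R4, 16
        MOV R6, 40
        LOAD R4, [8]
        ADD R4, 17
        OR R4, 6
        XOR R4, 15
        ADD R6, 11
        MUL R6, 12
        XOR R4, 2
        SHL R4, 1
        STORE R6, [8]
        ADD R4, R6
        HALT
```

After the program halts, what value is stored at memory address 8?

612

R4=16
R6=40
R4=M[8]=37
R4=37+17=54
R4=54|6=54
R4=54^15=57
R6=40+11=51
R6=51*12=612
R4=57^2=59
R4=59<<1=118
STORE R6, [8] → M[8]=612
R4=118+612=730
halt.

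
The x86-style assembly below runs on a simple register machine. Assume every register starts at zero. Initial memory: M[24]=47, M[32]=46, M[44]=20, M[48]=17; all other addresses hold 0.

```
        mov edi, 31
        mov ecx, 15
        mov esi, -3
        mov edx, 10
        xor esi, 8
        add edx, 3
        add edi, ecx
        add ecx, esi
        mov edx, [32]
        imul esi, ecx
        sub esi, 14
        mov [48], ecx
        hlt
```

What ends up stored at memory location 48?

4

mov edi, 31 → edi=31
mov ecx, 15 → ecx=15
mov esi, -3 → esi=-3
mov edx, 10 → edx=10
xor esi, 8 → esi=(-3)^8=-11
add edx, 3 → edx=10+3=13
add edi, ecx → edi=31+15=46
add ecx, esi → ecx=15+(-11)=4
mov edx, [32] → edx=M[32]=46
imul esi, ecx → esi=(-11)*4=-44
sub esi, 14 → esi=(-44)-14=-58
mov [48], ecx → M[48]=4
halt.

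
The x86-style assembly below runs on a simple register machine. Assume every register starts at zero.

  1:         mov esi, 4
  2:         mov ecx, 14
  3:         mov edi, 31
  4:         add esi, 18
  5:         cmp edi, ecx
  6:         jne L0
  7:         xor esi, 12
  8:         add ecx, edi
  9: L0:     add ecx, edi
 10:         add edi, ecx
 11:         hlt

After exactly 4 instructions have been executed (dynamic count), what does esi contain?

after mov esi, 4: esi=4
after mov ecx, 14: ecx=14
after mov edi, 31: edi=31
after add esi, 18: esi=4+18=22
After step 4: esi = 22.

22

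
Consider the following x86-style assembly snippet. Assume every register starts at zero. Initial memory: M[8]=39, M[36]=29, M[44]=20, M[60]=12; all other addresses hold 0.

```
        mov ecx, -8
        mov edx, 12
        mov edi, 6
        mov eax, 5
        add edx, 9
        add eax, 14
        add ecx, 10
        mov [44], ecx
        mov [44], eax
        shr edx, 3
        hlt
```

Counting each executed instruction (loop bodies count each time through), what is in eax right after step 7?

19

after mov ecx, -8: ecx=-8
after mov edx, 12: edx=12
after mov edi, 6: edi=6
after mov eax, 5: eax=5
after add edx, 9: edx=12+9=21
after add eax, 14: eax=5+14=19
after add ecx, 10: ecx=(-8)+10=2
After step 7: eax = 19.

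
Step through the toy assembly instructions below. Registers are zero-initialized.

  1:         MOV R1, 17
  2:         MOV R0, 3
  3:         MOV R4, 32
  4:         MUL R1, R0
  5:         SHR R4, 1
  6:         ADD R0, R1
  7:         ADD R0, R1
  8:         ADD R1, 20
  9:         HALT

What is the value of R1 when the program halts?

after MOV R1, 17: R1=17
after MOV R0, 3: R0=3
after MOV R4, 32: R4=32
after MUL R1, R0: R1=17*3=51
after SHR R4, 1: R4=32>>1=16
after ADD R0, R1: R0=3+51=54
after ADD R0, R1: R0=54+51=105
after ADD R1, 20: R1=51+20=71
halt.

71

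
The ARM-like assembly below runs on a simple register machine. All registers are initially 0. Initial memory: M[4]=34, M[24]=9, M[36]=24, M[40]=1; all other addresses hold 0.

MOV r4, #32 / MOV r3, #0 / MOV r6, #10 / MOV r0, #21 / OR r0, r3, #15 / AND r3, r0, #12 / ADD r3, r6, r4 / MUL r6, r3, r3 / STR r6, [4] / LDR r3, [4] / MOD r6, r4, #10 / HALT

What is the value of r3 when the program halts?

1764

r4=32
r3=0
r6=10
r0=21
r0=0|15=15
r3=15&12=12
r3=10+32=42
r6=42*42=1764
STR r6, [4] → M[4]=1764
r3=M[4]=1764
r6=32%10=2
halt.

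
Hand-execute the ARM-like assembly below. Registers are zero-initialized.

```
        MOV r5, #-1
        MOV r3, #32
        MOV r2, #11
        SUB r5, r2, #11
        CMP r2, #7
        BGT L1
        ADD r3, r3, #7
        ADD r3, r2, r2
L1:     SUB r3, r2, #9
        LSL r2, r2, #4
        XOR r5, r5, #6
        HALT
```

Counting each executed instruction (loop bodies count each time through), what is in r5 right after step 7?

0

r5=-1
r3=32
r2=11
r5=11-11=0
CMP r2, #7  (cmp 11,7)
BGT L1: taken
r3=11-9=2
After step 7: r5 = 0.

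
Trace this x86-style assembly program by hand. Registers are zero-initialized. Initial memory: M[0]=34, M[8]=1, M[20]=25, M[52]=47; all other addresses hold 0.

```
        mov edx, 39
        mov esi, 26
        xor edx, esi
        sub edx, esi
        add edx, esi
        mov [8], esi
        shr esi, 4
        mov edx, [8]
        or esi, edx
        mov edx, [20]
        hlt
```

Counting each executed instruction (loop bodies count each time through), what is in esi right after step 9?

27

mov edx, 39 → edx=39
mov esi, 26 → esi=26
xor edx, esi → edx=39^26=61
sub edx, esi → edx=61-26=35
add edx, esi → edx=35+26=61
mov [8], esi → M[8]=26
shr esi, 4 → esi=26>>4=1
mov edx, [8] → edx=M[8]=26
or esi, edx → esi=1|26=27
After step 9: esi = 27.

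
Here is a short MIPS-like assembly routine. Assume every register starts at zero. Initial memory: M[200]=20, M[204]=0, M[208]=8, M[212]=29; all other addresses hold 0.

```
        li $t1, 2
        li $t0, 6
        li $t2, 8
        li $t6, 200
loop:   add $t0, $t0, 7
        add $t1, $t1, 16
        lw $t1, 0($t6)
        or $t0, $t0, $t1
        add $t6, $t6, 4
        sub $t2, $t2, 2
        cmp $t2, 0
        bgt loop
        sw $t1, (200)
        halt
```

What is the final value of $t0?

63

$t1=2
$t0=6
$t2=8
$t6=200
$t0=6+7=13
$t1=2+16=18
$t1=M[200]=20
$t0=13|20=29
$t6=200+4=204
$t2=8-2=6
cmp $t2, 0  (cmp 6,0)
bgt loop: taken
$t0=29+7=36
$t1=20+16=36
$t1=M[204]=0
$t0=36|0=36
$t6=204+4=208
$t2=6-2=4
cmp $t2, 0  (cmp 4,0)
bgt loop: taken
$t0=36+7=43
$t1=0+16=16
$t1=M[208]=8
$t0=43|8=43
$t6=208+4=212
$t2=4-2=2
cmp $t2, 0  (cmp 2,0)
bgt loop: taken
$t0=43+7=50
$t1=8+16=24
$t1=M[212]=29
$t0=50|29=63
$t6=212+4=216
$t2=2-2=0
cmp $t2, 0  (cmp 0,0)
bgt loop: not taken
sw $t1, (200) → M[200]=29
halt.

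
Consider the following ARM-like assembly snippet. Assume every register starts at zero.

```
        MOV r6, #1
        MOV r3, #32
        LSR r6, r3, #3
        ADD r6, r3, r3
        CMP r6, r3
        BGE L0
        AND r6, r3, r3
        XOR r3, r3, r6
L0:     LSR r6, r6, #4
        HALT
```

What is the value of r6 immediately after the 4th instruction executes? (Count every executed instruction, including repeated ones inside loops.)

64

after MOV r6, #1: r6=1
after MOV r3, #32: r3=32
after LSR r6, r3, #3: r6=32>>3=4
after ADD r6, r3, r3: r6=32+32=64
After step 4: r6 = 64.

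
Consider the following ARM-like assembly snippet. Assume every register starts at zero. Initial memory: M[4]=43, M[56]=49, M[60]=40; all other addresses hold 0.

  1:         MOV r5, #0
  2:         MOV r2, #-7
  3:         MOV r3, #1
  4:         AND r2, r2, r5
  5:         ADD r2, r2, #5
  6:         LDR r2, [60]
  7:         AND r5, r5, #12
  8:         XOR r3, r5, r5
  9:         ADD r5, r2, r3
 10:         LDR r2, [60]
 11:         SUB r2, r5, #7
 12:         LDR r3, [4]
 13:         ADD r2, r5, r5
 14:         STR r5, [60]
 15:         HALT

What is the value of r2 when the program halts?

80

r5=0
r2=-7
r3=1
r2=(-7)&0=0
r2=0+5=5
r2=M[60]=40
r5=0&12=0
r3=0^0=0
r5=40+0=40
r2=M[60]=40
r2=40-7=33
r3=M[4]=43
r2=40+40=80
STR r5, [60] → M[60]=40
halt.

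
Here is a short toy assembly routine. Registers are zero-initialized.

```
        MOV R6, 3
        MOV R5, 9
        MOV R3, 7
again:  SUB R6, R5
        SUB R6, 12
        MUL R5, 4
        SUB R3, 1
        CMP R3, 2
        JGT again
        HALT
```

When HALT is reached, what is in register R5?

MOV R6, 3 → R6=3
MOV R5, 9 → R5=9
MOV R3, 7 → R3=7
SUB R6, R5 → R6=3-9=-6
SUB R6, 12 → R6=(-6)-12=-18
MUL R5, 4 → R5=9*4=36
SUB R3, 1 → R3=7-1=6
CMP R3, 2  (cmp 6,2)
JGT again: taken
SUB R6, R5 → R6=(-18)-36=-54
SUB R6, 12 → R6=(-54)-12=-66
MUL R5, 4 → R5=36*4=144
SUB R3, 1 → R3=6-1=5
CMP R3, 2  (cmp 5,2)
JGT again: taken
SUB R6, R5 → R6=(-66)-144=-210
SUB R6, 12 → R6=(-210)-12=-222
MUL R5, 4 → R5=144*4=576
SUB R3, 1 → R3=5-1=4
CMP R3, 2  (cmp 4,2)
JGT again: taken
SUB R6, R5 → R6=(-222)-576=-798
SUB R6, 12 → R6=(-798)-12=-810
MUL R5, 4 → R5=576*4=2304
SUB R3, 1 → R3=4-1=3
CMP R3, 2  (cmp 3,2)
JGT again: taken
SUB R6, R5 → R6=(-810)-2304=-3114
SUB R6, 12 → R6=(-3114)-12=-3126
MUL R5, 4 → R5=2304*4=9216
SUB R3, 1 → R3=3-1=2
CMP R3, 2  (cmp 2,2)
JGT again: not taken
halt.

9216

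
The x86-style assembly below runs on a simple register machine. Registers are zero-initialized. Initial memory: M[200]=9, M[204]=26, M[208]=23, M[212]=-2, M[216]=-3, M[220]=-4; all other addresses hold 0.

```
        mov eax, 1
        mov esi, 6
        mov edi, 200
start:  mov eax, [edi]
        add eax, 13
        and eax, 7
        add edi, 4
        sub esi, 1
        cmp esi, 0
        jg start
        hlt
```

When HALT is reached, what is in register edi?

mov eax, 1 → eax=1
mov esi, 6 → esi=6
mov edi, 200 → edi=200
mov eax, [edi] → eax=M[200]=9
add eax, 13 → eax=9+13=22
and eax, 7 → eax=22&7=6
add edi, 4 → edi=200+4=204
sub esi, 1 → esi=6-1=5
cmp esi, 0  (cmp 5,0)
jg start: taken
mov eax, [edi] → eax=M[204]=26
add eax, 13 → eax=26+13=39
and eax, 7 → eax=39&7=7
add edi, 4 → edi=204+4=208
sub esi, 1 → esi=5-1=4
cmp esi, 0  (cmp 4,0)
jg start: taken
mov eax, [edi] → eax=M[208]=23
add eax, 13 → eax=23+13=36
and eax, 7 → eax=36&7=4
add edi, 4 → edi=208+4=212
sub esi, 1 → esi=4-1=3
cmp esi, 0  (cmp 3,0)
jg start: taken
mov eax, [edi] → eax=M[212]=-2
add eax, 13 → eax=(-2)+13=11
and eax, 7 → eax=11&7=3
add edi, 4 → edi=212+4=216
sub esi, 1 → esi=3-1=2
cmp esi, 0  (cmp 2,0)
jg start: taken
mov eax, [edi] → eax=M[216]=-3
add eax, 13 → eax=(-3)+13=10
and eax, 7 → eax=10&7=2
add edi, 4 → edi=216+4=220
sub esi, 1 → esi=2-1=1
cmp esi, 0  (cmp 1,0)
jg start: taken
mov eax, [edi] → eax=M[220]=-4
add eax, 13 → eax=(-4)+13=9
and eax, 7 → eax=9&7=1
add edi, 4 → edi=220+4=224
sub esi, 1 → esi=1-1=0
cmp esi, 0  (cmp 0,0)
jg start: not taken
halt.

224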